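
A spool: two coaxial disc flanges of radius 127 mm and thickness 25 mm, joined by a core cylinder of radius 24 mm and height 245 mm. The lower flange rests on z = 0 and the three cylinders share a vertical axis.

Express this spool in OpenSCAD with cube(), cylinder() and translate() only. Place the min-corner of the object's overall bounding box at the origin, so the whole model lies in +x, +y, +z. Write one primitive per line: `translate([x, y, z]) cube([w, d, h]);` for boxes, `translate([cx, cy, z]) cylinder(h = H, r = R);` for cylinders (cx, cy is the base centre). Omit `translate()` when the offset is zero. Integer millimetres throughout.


translate([127, 127, 0]) cylinder(h = 25, r = 127);
translate([127, 127, 25]) cylinder(h = 245, r = 24);
translate([127, 127, 270]) cylinder(h = 25, r = 127);


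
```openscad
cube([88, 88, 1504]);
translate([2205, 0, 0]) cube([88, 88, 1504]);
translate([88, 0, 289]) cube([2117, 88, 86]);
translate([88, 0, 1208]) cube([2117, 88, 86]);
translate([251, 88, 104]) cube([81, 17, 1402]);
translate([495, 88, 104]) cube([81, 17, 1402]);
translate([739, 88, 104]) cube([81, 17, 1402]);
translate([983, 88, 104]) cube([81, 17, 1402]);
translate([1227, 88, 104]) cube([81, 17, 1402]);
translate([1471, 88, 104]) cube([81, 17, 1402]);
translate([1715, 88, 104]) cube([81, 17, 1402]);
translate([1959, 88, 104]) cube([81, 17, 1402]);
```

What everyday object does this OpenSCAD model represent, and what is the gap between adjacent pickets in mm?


A fence section. The picket gap is 163 mm.

Two posts, two rails, 8 pickets — a fence section. Span 2117 mm holds 8 pickets of 81 mm with 9 equal gaps: ⌊(2117 − 8·81) / 9⌋ = 163 mm.


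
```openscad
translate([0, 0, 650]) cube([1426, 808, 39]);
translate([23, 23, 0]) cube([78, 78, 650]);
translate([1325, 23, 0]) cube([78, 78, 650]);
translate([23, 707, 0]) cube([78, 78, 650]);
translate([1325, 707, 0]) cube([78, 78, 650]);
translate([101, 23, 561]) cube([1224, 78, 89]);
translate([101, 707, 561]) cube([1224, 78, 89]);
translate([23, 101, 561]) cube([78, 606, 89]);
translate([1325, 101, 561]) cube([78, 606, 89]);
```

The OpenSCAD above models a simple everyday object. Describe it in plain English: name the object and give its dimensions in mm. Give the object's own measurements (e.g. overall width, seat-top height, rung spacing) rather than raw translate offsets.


A table: top 1426 mm (x) × 808 mm (y), 39 mm thick, upper face at z = 689 mm, on four 78×78 mm square legs, each inset 23 mm from the nearest pair of top edges from z = 0 to the bottom of the top. Four apron rails, 78 mm thick and 89 mm tall, run between adjacent legs with their top edges flush with the underside of the top and their outer faces flush with the legs' outer faces.


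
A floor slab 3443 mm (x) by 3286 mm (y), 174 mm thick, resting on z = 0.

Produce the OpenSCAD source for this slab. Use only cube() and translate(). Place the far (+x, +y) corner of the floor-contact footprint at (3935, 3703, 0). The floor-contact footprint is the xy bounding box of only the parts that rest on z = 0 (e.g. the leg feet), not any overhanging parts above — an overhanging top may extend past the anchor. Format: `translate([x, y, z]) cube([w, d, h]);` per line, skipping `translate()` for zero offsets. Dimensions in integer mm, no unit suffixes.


translate([492, 417, 0]) cube([3443, 3286, 174]);


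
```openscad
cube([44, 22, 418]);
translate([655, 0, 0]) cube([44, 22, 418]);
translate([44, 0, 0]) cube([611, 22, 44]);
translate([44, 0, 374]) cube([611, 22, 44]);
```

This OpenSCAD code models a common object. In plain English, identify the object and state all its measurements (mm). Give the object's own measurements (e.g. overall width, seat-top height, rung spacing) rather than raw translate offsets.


A rectangular picture frame lying in the x–z plane (depth along y). The opening is 611 mm wide (x) by 330 mm tall (z), surrounded by a border 44 mm wide on all four sides. The frame is 22 mm deep and is made of two full-height vertical stiles with two horizontal rails fitted between them.


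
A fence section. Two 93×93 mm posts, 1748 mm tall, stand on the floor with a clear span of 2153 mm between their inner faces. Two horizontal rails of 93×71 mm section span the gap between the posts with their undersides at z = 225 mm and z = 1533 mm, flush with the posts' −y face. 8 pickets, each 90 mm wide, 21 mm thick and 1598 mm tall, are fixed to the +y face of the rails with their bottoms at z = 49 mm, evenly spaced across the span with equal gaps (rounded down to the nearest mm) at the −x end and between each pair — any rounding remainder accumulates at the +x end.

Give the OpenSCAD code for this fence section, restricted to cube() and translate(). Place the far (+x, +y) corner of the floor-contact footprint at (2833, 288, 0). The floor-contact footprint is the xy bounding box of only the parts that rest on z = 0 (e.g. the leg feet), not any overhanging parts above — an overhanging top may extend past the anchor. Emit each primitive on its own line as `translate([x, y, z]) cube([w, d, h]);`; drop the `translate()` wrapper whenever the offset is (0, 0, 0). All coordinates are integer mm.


translate([494, 195, 0]) cube([93, 93, 1748]);
translate([2740, 195, 0]) cube([93, 93, 1748]);
translate([587, 195, 225]) cube([2153, 93, 71]);
translate([587, 195, 1533]) cube([2153, 93, 71]);
translate([746, 288, 49]) cube([90, 21, 1598]);
translate([995, 288, 49]) cube([90, 21, 1598]);
translate([1244, 288, 49]) cube([90, 21, 1598]);
translate([1493, 288, 49]) cube([90, 21, 1598]);
translate([1742, 288, 49]) cube([90, 21, 1598]);
translate([1991, 288, 49]) cube([90, 21, 1598]);
translate([2240, 288, 49]) cube([90, 21, 1598]);
translate([2489, 288, 49]) cube([90, 21, 1598]);


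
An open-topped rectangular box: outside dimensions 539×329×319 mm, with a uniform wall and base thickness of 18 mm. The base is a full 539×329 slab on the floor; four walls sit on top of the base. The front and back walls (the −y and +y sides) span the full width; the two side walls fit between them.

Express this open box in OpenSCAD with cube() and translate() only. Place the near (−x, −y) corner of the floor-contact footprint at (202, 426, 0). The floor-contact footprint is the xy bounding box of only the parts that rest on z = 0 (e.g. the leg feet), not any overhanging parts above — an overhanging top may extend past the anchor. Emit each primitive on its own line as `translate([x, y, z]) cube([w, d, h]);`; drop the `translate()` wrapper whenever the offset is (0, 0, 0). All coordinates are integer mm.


translate([202, 426, 0]) cube([539, 329, 18]);
translate([202, 426, 18]) cube([539, 18, 301]);
translate([202, 737, 18]) cube([539, 18, 301]);
translate([202, 444, 18]) cube([18, 293, 301]);
translate([723, 444, 18]) cube([18, 293, 301]);


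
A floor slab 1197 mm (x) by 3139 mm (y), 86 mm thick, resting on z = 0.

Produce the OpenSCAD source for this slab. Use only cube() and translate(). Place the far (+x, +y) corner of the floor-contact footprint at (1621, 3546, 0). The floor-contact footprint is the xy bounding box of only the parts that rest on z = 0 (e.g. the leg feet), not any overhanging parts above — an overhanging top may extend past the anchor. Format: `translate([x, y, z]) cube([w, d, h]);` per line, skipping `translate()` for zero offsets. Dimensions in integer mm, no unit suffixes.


translate([424, 407, 0]) cube([1197, 3139, 86]);


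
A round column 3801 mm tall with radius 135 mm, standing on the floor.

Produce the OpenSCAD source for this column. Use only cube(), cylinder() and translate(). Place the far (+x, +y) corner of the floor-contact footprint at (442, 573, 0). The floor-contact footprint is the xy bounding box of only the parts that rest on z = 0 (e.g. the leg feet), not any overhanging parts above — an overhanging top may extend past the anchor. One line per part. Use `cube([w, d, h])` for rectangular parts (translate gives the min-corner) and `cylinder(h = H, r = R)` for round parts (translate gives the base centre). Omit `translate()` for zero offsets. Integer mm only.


translate([307, 438, 0]) cylinder(h = 3801, r = 135);


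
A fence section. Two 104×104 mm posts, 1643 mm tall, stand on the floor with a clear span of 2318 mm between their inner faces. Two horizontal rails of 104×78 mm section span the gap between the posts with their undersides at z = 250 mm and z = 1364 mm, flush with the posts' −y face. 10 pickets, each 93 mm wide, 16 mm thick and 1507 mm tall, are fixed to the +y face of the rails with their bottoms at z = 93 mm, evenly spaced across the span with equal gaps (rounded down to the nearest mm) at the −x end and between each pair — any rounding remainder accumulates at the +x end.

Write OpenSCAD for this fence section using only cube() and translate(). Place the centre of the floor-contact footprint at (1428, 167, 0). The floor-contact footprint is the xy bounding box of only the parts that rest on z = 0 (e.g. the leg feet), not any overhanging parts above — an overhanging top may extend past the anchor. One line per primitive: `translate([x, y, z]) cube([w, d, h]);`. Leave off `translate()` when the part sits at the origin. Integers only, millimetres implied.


translate([165, 115, 0]) cube([104, 104, 1643]);
translate([2587, 115, 0]) cube([104, 104, 1643]);
translate([269, 115, 250]) cube([2318, 104, 78]);
translate([269, 115, 1364]) cube([2318, 104, 78]);
translate([395, 219, 93]) cube([93, 16, 1507]);
translate([614, 219, 93]) cube([93, 16, 1507]);
translate([833, 219, 93]) cube([93, 16, 1507]);
translate([1052, 219, 93]) cube([93, 16, 1507]);
translate([1271, 219, 93]) cube([93, 16, 1507]);
translate([1490, 219, 93]) cube([93, 16, 1507]);
translate([1709, 219, 93]) cube([93, 16, 1507]);
translate([1928, 219, 93]) cube([93, 16, 1507]);
translate([2147, 219, 93]) cube([93, 16, 1507]);
translate([2366, 219, 93]) cube([93, 16, 1507]);


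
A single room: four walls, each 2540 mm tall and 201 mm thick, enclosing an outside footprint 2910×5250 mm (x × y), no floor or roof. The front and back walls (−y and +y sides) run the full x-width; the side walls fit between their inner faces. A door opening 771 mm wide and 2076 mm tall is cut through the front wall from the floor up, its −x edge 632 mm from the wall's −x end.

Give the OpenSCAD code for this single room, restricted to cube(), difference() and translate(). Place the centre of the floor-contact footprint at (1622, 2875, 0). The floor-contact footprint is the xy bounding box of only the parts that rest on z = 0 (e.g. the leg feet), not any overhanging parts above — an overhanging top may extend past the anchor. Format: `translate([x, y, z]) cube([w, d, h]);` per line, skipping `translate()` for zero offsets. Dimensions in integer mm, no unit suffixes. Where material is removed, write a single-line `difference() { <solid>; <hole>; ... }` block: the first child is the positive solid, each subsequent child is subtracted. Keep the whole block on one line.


difference() { translate([167, 250, 0]) cube([2910, 201, 2540]); translate([799, 250, 0]) cube([771, 201, 2076]); }
translate([167, 5299, 0]) cube([2910, 201, 2540]);
translate([167, 451, 0]) cube([201, 4848, 2540]);
translate([2876, 451, 0]) cube([201, 4848, 2540]);


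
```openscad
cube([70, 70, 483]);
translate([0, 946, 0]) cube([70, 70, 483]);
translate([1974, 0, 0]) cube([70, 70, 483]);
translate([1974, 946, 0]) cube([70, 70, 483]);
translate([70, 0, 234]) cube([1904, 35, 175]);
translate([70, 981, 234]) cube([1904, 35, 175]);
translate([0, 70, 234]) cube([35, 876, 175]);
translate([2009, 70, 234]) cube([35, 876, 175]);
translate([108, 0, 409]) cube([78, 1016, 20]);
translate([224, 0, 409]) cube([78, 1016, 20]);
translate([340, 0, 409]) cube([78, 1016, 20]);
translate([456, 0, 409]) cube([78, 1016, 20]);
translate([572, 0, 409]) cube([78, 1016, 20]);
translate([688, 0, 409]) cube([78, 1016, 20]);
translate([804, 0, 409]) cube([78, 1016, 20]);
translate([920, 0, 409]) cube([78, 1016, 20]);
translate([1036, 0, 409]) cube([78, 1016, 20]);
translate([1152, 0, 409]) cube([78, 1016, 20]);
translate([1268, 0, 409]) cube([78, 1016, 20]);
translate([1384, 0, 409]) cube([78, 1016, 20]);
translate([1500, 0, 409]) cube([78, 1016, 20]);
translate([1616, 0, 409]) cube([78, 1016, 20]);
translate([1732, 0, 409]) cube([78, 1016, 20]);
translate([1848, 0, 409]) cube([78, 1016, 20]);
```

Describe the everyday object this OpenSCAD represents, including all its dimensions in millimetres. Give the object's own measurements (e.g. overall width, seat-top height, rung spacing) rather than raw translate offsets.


A bed frame 2044 mm long (x) by 1016 mm wide (y). Four 70×70 mm corner posts, 483 mm tall, at the corners of the footprint. Four rails of 35 mm thickness and 175 mm height run between adjacent posts with their undersides at z = 234 mm, their outer faces flush with the outside of the frame (the two x-running rails run between the posts' inner faces; the two y-running rails run between the posts' inner faces). 16 slats, each 78 mm wide (x) and 20 mm thick, lie across the top of the two x-running rails, running the full 1016 mm width of the frame in y; along x they sit between the end posts with a 38 mm gap after the −x posts and between neighbouring slats, leaving 48 mm before the +x posts.


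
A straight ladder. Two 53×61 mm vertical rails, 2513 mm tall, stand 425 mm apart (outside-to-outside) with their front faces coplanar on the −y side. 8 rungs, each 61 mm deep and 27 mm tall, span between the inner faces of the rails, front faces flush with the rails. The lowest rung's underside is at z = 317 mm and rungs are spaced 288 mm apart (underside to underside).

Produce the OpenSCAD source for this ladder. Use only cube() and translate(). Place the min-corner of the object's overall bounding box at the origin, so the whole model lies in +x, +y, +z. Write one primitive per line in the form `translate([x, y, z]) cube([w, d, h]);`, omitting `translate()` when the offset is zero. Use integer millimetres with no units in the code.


cube([53, 61, 2513]);
translate([372, 0, 0]) cube([53, 61, 2513]);
translate([53, 0, 317]) cube([319, 61, 27]);
translate([53, 0, 605]) cube([319, 61, 27]);
translate([53, 0, 893]) cube([319, 61, 27]);
translate([53, 0, 1181]) cube([319, 61, 27]);
translate([53, 0, 1469]) cube([319, 61, 27]);
translate([53, 0, 1757]) cube([319, 61, 27]);
translate([53, 0, 2045]) cube([319, 61, 27]);
translate([53, 0, 2333]) cube([319, 61, 27]);


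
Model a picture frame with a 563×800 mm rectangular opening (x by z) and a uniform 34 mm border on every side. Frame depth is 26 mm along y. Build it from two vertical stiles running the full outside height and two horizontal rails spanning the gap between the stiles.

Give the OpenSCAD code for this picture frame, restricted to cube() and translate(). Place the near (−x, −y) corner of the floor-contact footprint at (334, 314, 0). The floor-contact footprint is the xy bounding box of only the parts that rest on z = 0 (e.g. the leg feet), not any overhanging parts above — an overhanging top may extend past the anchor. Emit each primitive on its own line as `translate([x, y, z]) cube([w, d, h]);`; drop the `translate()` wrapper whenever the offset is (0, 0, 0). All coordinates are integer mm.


translate([334, 314, 0]) cube([34, 26, 868]);
translate([931, 314, 0]) cube([34, 26, 868]);
translate([368, 314, 0]) cube([563, 26, 34]);
translate([368, 314, 834]) cube([563, 26, 34]);


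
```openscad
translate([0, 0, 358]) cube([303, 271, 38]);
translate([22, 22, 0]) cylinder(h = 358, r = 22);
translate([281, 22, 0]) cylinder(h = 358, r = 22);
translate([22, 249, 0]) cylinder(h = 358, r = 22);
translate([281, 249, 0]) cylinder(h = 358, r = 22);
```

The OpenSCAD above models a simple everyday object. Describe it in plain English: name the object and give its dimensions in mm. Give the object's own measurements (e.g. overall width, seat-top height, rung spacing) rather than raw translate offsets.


A simple wooden stool: a rectangular seat 303 mm (x) by 271 mm (y), 38 mm thick, top face at z = 396 mm, on four round legs, each 44 mm in diameter. The legs rest on z = 0, each leg's axis is inset half a diameter from the nearest pair of seat edges (so the leg's bounding box is flush with the corner).


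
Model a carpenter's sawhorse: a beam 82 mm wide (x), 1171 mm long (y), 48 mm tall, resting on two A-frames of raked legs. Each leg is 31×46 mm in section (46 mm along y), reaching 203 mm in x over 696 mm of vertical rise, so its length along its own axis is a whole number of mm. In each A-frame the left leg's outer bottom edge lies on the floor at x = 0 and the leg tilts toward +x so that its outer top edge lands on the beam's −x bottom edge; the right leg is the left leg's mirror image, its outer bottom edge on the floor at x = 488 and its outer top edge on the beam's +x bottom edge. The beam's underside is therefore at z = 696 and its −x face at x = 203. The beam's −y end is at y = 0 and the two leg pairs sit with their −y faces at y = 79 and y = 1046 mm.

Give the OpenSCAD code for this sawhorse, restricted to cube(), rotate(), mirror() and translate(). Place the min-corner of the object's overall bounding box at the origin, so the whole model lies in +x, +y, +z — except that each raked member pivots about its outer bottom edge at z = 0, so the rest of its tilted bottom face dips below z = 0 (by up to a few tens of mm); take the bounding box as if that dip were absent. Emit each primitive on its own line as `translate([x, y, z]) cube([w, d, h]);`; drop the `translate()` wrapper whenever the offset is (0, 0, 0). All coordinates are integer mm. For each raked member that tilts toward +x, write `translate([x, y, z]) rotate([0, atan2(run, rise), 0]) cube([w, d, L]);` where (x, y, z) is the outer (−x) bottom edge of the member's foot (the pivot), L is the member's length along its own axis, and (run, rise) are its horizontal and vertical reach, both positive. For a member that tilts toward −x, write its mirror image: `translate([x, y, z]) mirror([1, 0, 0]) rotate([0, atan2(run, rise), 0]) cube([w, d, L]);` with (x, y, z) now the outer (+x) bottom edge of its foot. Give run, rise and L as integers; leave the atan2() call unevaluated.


translate([203, 0, 696]) cube([82, 1171, 48]);
translate([0, 79, 0]) rotate([0, atan2(203, 696), 0]) cube([31, 46, 725]);
translate([488, 79, 0]) mirror([1, 0, 0]) rotate([0, atan2(203, 696), 0]) cube([31, 46, 725]);
translate([0, 1046, 0]) rotate([0, atan2(203, 696), 0]) cube([31, 46, 725]);
translate([488, 1046, 0]) mirror([1, 0, 0]) rotate([0, atan2(203, 696), 0]) cube([31, 46, 725]);


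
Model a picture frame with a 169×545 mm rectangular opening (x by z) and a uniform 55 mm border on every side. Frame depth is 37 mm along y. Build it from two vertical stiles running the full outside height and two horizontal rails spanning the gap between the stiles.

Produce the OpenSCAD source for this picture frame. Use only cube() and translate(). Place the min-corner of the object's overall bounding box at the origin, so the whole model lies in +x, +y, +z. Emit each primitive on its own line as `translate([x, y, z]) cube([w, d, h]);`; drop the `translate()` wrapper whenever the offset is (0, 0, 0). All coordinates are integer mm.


cube([55, 37, 655]);
translate([224, 0, 0]) cube([55, 37, 655]);
translate([55, 0, 0]) cube([169, 37, 55]);
translate([55, 0, 600]) cube([169, 37, 55]);


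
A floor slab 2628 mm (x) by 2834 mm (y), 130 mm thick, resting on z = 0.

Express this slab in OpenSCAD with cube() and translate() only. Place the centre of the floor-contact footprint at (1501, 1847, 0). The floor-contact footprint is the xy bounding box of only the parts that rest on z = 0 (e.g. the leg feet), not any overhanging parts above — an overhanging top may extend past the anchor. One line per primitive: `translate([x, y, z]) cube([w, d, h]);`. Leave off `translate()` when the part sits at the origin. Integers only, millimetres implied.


translate([187, 430, 0]) cube([2628, 2834, 130]);


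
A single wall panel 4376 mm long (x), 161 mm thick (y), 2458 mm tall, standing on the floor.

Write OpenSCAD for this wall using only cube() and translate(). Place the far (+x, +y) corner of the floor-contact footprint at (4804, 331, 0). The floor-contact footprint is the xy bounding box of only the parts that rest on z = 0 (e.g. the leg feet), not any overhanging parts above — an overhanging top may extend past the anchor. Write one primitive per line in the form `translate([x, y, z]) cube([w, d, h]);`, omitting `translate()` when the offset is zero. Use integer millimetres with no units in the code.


translate([428, 170, 0]) cube([4376, 161, 2458]);


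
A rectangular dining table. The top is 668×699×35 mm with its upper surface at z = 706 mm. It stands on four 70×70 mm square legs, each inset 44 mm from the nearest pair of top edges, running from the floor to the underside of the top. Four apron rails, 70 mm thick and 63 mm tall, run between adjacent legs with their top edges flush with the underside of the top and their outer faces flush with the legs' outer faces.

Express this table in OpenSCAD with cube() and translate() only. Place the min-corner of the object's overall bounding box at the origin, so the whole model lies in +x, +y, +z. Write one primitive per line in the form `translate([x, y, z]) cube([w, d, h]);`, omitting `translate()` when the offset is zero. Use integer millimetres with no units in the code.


translate([0, 0, 671]) cube([668, 699, 35]);
translate([44, 44, 0]) cube([70, 70, 671]);
translate([554, 44, 0]) cube([70, 70, 671]);
translate([44, 585, 0]) cube([70, 70, 671]);
translate([554, 585, 0]) cube([70, 70, 671]);
translate([114, 44, 608]) cube([440, 70, 63]);
translate([114, 585, 608]) cube([440, 70, 63]);
translate([44, 114, 608]) cube([70, 471, 63]);
translate([554, 114, 608]) cube([70, 471, 63]);


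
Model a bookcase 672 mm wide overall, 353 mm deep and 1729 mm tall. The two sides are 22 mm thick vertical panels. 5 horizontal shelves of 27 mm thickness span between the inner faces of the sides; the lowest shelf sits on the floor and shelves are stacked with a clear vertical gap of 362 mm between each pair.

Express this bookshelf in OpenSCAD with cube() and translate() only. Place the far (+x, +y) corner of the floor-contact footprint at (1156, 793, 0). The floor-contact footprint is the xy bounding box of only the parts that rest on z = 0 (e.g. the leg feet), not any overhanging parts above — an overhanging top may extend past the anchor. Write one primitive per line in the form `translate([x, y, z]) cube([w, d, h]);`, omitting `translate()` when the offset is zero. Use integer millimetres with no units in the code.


translate([484, 440, 0]) cube([22, 353, 1729]);
translate([1134, 440, 0]) cube([22, 353, 1729]);
translate([506, 440, 0]) cube([628, 353, 27]);
translate([506, 440, 389]) cube([628, 353, 27]);
translate([506, 440, 778]) cube([628, 353, 27]);
translate([506, 440, 1167]) cube([628, 353, 27]);
translate([506, 440, 1556]) cube([628, 353, 27]);


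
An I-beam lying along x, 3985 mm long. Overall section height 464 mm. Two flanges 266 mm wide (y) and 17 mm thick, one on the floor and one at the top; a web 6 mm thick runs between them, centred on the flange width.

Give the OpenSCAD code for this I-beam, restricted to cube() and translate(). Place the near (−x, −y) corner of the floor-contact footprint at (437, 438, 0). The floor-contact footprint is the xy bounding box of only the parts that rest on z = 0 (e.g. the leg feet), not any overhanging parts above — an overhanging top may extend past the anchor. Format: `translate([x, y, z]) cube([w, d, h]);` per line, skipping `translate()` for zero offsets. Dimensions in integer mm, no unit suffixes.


translate([437, 438, 0]) cube([3985, 266, 17]);
translate([437, 568, 17]) cube([3985, 6, 430]);
translate([437, 438, 447]) cube([3985, 266, 17]);


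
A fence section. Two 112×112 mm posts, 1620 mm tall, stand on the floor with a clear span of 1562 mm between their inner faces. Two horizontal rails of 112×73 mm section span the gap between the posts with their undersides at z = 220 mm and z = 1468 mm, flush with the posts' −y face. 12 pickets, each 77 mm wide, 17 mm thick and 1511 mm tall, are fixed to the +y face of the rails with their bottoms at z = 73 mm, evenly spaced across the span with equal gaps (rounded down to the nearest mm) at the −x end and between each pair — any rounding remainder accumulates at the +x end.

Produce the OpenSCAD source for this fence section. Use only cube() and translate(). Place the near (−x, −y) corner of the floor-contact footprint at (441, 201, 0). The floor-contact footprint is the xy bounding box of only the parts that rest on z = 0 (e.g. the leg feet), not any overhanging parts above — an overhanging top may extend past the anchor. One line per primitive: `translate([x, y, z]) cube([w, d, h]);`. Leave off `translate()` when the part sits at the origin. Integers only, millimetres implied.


translate([441, 201, 0]) cube([112, 112, 1620]);
translate([2115, 201, 0]) cube([112, 112, 1620]);
translate([553, 201, 220]) cube([1562, 112, 73]);
translate([553, 201, 1468]) cube([1562, 112, 73]);
translate([602, 313, 73]) cube([77, 17, 1511]);
translate([728, 313, 73]) cube([77, 17, 1511]);
translate([854, 313, 73]) cube([77, 17, 1511]);
translate([980, 313, 73]) cube([77, 17, 1511]);
translate([1106, 313, 73]) cube([77, 17, 1511]);
translate([1232, 313, 73]) cube([77, 17, 1511]);
translate([1358, 313, 73]) cube([77, 17, 1511]);
translate([1484, 313, 73]) cube([77, 17, 1511]);
translate([1610, 313, 73]) cube([77, 17, 1511]);
translate([1736, 313, 73]) cube([77, 17, 1511]);
translate([1862, 313, 73]) cube([77, 17, 1511]);
translate([1988, 313, 73]) cube([77, 17, 1511]);


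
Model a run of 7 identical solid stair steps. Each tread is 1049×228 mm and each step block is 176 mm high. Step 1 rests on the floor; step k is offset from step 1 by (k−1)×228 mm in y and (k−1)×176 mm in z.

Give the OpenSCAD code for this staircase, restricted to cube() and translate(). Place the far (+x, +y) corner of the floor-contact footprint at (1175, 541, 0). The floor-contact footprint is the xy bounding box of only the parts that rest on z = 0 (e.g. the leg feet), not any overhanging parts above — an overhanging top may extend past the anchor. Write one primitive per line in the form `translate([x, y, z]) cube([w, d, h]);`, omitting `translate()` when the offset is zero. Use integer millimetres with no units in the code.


translate([126, 313, 0]) cube([1049, 228, 176]);
translate([126, 541, 176]) cube([1049, 228, 176]);
translate([126, 769, 352]) cube([1049, 228, 176]);
translate([126, 997, 528]) cube([1049, 228, 176]);
translate([126, 1225, 704]) cube([1049, 228, 176]);
translate([126, 1453, 880]) cube([1049, 228, 176]);
translate([126, 1681, 1056]) cube([1049, 228, 176]);


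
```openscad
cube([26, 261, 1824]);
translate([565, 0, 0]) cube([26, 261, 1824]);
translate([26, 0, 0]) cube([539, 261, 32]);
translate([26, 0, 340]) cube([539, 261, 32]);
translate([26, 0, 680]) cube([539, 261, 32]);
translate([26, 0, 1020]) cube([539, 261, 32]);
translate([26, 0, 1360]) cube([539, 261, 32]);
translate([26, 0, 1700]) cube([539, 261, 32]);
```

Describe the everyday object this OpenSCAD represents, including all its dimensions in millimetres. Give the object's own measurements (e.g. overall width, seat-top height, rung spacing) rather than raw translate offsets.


An open bookshelf. Two side panels, each 26 mm thick, 261 mm deep and 1824 mm tall, stand 591 mm apart (outside-to-outside). Between them sit 6 shelves, each 32 mm thick and 261 mm deep, spanning the full gap between the sides. The bottom shelf rests on the floor (its underside at z = 0) and the clear gap between one shelf's top and the next shelf's underside is 308 mm.


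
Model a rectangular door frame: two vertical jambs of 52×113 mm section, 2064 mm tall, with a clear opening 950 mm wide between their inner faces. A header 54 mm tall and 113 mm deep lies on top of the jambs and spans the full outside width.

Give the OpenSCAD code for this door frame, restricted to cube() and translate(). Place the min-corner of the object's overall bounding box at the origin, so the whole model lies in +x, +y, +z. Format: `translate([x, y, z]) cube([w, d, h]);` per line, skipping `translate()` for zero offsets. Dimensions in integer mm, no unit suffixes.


cube([52, 113, 2064]);
translate([1002, 0, 0]) cube([52, 113, 2064]);
translate([0, 0, 2064]) cube([1054, 113, 54]);


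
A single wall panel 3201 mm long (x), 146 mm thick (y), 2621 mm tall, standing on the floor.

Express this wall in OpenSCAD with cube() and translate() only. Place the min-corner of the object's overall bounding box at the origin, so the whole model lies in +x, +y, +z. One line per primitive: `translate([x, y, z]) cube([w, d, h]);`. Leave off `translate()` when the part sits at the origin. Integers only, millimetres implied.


cube([3201, 146, 2621]);


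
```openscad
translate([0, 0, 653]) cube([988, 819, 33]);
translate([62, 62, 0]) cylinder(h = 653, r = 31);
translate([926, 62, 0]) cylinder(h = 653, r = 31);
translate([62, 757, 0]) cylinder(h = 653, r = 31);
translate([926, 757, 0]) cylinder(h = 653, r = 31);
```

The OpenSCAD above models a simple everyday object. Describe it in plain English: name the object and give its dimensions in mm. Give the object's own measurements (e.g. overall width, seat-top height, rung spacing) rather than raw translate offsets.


A table: top 988 mm (x) × 819 mm (y), 33 mm thick, upper face at z = 686 mm, on four round legs of 62 mm diameter, each leg's bounding box inset 31 mm from the nearest pair of top edges from z = 0 to the bottom of the top.


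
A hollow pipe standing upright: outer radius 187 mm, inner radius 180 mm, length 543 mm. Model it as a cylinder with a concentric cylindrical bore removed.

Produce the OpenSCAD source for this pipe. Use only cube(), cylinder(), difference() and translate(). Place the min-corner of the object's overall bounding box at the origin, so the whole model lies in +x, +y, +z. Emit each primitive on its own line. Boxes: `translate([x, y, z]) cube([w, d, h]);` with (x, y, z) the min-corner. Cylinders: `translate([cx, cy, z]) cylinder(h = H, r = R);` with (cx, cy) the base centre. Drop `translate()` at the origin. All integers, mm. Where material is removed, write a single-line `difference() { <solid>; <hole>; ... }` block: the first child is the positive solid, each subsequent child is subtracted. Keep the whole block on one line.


difference() { translate([187, 187, 0]) cylinder(h = 543, r = 187); translate([187, 187, 0]) cylinder(h = 543, r = 180); }


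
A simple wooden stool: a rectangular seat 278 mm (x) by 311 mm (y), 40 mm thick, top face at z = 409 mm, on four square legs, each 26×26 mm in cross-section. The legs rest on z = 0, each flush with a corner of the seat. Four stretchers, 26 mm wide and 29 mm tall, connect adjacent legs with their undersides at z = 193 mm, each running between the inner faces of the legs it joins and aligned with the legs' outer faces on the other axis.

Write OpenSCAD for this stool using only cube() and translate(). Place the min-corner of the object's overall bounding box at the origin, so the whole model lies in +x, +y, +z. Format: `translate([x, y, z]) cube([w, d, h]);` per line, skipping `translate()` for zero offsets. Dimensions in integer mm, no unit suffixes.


translate([0, 0, 369]) cube([278, 311, 40]);
cube([26, 26, 369]);
translate([252, 0, 0]) cube([26, 26, 369]);
translate([0, 285, 0]) cube([26, 26, 369]);
translate([252, 285, 0]) cube([26, 26, 369]);
translate([26, 0, 193]) cube([226, 26, 29]);
translate([26, 285, 193]) cube([226, 26, 29]);
translate([0, 26, 193]) cube([26, 259, 29]);
translate([252, 26, 193]) cube([26, 259, 29]);


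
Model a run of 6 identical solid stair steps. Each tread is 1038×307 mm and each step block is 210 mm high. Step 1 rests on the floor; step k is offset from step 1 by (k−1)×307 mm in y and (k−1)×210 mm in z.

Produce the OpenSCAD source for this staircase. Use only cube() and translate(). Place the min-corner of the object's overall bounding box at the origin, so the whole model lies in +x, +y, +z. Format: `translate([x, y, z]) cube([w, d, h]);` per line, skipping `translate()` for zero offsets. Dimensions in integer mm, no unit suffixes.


cube([1038, 307, 210]);
translate([0, 307, 210]) cube([1038, 307, 210]);
translate([0, 614, 420]) cube([1038, 307, 210]);
translate([0, 921, 630]) cube([1038, 307, 210]);
translate([0, 1228, 840]) cube([1038, 307, 210]);
translate([0, 1535, 1050]) cube([1038, 307, 210]);


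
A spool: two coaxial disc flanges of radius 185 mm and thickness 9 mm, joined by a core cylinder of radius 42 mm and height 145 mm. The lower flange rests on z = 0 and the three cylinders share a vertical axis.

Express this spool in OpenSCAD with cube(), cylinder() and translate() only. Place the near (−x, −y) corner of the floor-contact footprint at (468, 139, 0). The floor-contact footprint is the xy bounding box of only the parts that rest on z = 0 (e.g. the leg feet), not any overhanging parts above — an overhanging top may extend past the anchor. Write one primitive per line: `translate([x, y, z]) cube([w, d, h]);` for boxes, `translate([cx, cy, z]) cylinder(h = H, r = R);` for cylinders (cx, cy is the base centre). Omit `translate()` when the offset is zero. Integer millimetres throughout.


translate([653, 324, 0]) cylinder(h = 9, r = 185);
translate([653, 324, 9]) cylinder(h = 145, r = 42);
translate([653, 324, 154]) cylinder(h = 9, r = 185);


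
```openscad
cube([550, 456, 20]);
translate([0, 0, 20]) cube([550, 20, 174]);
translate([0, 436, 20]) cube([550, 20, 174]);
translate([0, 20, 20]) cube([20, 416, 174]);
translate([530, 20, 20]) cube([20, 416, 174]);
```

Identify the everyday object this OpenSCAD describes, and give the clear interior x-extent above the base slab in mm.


An open box. The internal width is 510 mm.

A 550×456 base slab with four walls standing on it — an open box. The base is 550 mm wide and the walls are 20 mm thick, so the internal width is 550 − 2 × 20 = 510 mm.


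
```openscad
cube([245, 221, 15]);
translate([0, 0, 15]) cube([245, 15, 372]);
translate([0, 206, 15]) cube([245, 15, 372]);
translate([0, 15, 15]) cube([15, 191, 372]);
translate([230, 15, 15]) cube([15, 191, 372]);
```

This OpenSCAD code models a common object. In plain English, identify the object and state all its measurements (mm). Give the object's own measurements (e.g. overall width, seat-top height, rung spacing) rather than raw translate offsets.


An open-topped rectangular box: outside dimensions 245×221×387 mm, with a uniform wall and base thickness of 15 mm. The base is a full 245×221 slab on the floor; four walls sit on top of the base. The front and back walls (the −y and +y sides) span the full width; the two side walls fit between them.


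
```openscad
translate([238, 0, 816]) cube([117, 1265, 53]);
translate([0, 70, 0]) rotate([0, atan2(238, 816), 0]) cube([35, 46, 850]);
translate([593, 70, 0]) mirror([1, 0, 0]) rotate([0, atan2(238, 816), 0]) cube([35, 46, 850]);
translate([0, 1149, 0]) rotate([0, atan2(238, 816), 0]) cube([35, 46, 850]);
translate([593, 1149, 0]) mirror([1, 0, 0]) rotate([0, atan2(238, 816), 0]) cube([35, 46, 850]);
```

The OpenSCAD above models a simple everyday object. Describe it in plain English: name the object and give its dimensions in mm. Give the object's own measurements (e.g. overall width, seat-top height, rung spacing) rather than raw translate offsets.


A sawhorse. A 117×1265×53 mm beam (x, y, z) sits on two A-frame leg pairs. Each pair is two raked legs of 35×46 mm section (46 mm along y) splaying symmetrically in x. Each leg rises 816 mm vertically over 238 mm of horizontal reach and is 850 mm long along its own axis. Every leg's outer bottom edge rests on the floor and its outer top edge meets a bottom edge of the beam — the left legs (tilting toward +x) meet the beam's −x bottom edge, the right legs (their mirror images, tilting toward −x) meet its +x bottom edge — so the leg tops tuck under the beam, the beam's underside is 816 mm above the floor, and the feet are 593 mm apart outside-to-outside with the beam centred between them. The two leg pairs are set in 70 mm from either end of the beam.


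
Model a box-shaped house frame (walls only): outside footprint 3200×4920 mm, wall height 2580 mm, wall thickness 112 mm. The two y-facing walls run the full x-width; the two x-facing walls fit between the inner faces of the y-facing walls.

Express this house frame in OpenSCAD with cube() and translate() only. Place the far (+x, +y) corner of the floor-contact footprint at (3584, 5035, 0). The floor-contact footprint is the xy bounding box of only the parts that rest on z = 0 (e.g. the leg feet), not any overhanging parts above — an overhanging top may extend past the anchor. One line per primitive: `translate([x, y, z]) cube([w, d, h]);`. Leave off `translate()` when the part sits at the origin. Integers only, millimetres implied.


translate([384, 115, 0]) cube([3200, 112, 2580]);
translate([384, 4923, 0]) cube([3200, 112, 2580]);
translate([384, 227, 0]) cube([112, 4696, 2580]);
translate([3472, 227, 0]) cube([112, 4696, 2580]);


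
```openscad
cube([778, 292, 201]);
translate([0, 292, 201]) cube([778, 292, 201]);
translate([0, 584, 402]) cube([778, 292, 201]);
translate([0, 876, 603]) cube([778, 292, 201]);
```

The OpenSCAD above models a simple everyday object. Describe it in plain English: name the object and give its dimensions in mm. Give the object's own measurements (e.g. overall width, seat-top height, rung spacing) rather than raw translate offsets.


A straight staircase of 4 solid steps. Each step is 778 mm wide (x), 292 mm deep (y, the going) and 201 mm tall (the rise). The first step rests on the floor; each subsequent step sits one going further in +y and one rise higher in +z, directly behind and above the previous step with no overlap.


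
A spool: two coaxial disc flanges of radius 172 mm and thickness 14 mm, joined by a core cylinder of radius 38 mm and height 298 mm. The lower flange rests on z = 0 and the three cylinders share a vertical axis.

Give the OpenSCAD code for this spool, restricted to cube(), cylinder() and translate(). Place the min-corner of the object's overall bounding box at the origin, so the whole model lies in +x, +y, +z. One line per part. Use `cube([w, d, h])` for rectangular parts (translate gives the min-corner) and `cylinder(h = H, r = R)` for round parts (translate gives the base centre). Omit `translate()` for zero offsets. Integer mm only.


translate([172, 172, 0]) cylinder(h = 14, r = 172);
translate([172, 172, 14]) cylinder(h = 298, r = 38);
translate([172, 172, 312]) cylinder(h = 14, r = 172);


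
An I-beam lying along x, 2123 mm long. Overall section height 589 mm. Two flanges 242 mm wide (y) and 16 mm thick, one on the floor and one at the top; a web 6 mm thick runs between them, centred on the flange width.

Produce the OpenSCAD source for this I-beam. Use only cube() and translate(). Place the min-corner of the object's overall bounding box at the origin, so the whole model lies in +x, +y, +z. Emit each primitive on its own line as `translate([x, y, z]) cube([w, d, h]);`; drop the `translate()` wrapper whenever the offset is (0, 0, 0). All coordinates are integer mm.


cube([2123, 242, 16]);
translate([0, 118, 16]) cube([2123, 6, 557]);
translate([0, 0, 573]) cube([2123, 242, 16]);


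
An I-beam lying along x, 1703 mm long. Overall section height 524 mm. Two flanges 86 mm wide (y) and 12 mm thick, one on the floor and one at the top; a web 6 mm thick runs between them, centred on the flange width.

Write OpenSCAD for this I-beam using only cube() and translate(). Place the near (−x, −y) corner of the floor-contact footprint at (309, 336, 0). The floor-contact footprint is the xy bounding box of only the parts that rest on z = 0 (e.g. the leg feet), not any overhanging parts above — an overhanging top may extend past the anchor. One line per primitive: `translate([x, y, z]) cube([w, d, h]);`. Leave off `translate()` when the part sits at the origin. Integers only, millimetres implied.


translate([309, 336, 0]) cube([1703, 86, 12]);
translate([309, 376, 12]) cube([1703, 6, 500]);
translate([309, 336, 512]) cube([1703, 86, 12]);
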